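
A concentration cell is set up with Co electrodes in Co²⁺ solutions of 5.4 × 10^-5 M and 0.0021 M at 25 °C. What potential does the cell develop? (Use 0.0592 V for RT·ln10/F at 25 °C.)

0.047 V

Both half-cells are Co²⁺/Co, so E°_cell = 0. The concentrated side is the cathode; the cell reaction moves Co²⁺ from high to low concentration with n = 2.
Q = [Co²⁺]_dilute/[Co²⁺]_conc = 5.4 × 10^-5/0.0021 = 0.0257.
E = 0 − (0.0592/2) log Q = −(0.0592/2)(-1.590) = 0.0471 V.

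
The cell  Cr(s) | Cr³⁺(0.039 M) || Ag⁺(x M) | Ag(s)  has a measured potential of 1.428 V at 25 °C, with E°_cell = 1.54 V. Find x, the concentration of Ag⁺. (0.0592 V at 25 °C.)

From the Nernst equation, log Q = n(E° − E)/0.0592 = 3(1.54 − 1.428)/0.0592 = 5.676, so Q = 4.74 × 10^5.
With Q = [Cr³⁺]/[Ag⁺]^3 and the known concentrations, [Ag⁺]^3 in the denominator gives [Ag⁺] = 0.0043 M.

0.0043 M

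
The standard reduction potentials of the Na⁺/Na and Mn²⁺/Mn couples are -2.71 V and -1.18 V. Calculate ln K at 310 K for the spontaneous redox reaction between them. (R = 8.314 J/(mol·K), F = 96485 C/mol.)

E°_cell = -1.18 − (-2.71) = 1.53 V, with n = 2 electrons transferred.
At equilibrium E = 0, so the Nernst equation gives ln K = nFE°/RT = (2)(96485)(1.53)/((8.314)(310)) = 114.55.

ln K = 114.6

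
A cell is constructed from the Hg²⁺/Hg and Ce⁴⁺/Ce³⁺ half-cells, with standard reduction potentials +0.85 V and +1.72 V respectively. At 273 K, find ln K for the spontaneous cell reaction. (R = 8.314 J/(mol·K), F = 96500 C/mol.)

E°_cell = +1.72 − (+0.85) = 0.87 V, with n = 2 electrons transferred.
At equilibrium E = 0, so the Nernst equation gives ln K = nFE°/RT = (2)(96500)(0.87)/((8.314)(273)) = 73.98.

ln K = 74.0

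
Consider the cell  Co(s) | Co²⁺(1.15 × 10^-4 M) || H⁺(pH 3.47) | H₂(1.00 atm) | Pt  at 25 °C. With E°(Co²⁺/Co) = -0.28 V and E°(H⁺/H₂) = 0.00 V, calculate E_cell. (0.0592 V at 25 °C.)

0.19 V

The hydrogen couple is the cathode, so E°_cell = 0.28 V; n = 2.
[H⁺] = 10^(−3.47) = 3.4 × 10^-4 M, and Q = [Co²⁺]·P(H₂) / [H⁺]^2 = 1000.
E = E° − (0.0592/2) log Q = 0.28 − (0.0592/2)(3.001) = 0.191 V.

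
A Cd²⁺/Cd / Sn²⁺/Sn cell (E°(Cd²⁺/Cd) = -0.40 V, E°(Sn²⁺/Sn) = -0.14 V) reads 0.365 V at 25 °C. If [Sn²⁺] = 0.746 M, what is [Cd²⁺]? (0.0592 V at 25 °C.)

2.1 × 10^-4 M

From the Nernst equation, log Q = n(E° − E)/0.0592 = 2(0.26 − 0.365)/0.0592 = -3.547, so Q = 2.84 × 10^-4.
With Q = [Cd²⁺]/[Sn²⁺] and the known concentrations, [Cd²⁺] in the numerator gives [Cd²⁺] = 2.1 × 10^-4 M.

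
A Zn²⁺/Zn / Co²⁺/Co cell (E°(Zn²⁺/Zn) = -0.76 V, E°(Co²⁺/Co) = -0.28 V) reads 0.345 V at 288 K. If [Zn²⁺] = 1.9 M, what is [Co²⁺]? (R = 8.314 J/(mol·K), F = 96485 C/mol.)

3.6 × 10^-5 M

From the Nernst equation, ln Q = nF(E° − E)/RT = 2×96485×(0.48 − 0.345)/(8.314×288) = 10.880, so Q = 5.31 × 10^4.
With Q = [Zn²⁺]/[Co²⁺] and the known concentrations, [Co²⁺] in the denominator gives [Co²⁺] = 3.6 × 10^-5 M.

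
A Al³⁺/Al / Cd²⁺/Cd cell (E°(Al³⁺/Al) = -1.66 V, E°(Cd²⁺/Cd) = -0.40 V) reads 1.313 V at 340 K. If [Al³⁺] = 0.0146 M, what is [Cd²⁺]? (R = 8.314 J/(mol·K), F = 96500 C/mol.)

2.2 M

From the Nernst equation, ln Q = nF(E° − E)/RT = 6×96500×(1.26 − 1.313)/(8.314×340) = -10.856, so Q = 1.93 × 10^-5.
With Q = [Al³⁺]^2/[Cd²⁺]^3 and the known concentrations, [Cd²⁺]^3 in the denominator gives [Cd²⁺] = 2.2 M.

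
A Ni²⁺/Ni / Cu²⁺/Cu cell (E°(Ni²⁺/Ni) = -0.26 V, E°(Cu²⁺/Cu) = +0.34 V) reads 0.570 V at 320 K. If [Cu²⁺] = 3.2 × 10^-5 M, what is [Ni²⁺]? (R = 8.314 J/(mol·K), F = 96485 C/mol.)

From the Nernst equation, ln Q = nF(E° − E)/RT = 2×96485×(0.60 − 0.570)/(8.314×320) = 2.176, so Q = 8.81.
With Q = [Ni²⁺]/[Cu²⁺] and the known concentrations, [Ni²⁺] in the numerator gives [Ni²⁺] = 2.8 × 10^-4 M.

2.8 × 10^-4 M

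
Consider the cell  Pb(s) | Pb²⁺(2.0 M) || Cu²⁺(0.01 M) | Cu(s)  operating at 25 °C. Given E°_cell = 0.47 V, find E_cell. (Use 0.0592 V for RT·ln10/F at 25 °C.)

Balancing electrons gives n = 2; the reaction quotient is Q = [Pb²⁺]/[Cu²⁺] = 200.
At 25 °C, E = E° − (0.0592/n) log Q = 0.47 − (0.0592/2)(2.301) = 0.470 − 0.068 = 0.402 V.

0.402 V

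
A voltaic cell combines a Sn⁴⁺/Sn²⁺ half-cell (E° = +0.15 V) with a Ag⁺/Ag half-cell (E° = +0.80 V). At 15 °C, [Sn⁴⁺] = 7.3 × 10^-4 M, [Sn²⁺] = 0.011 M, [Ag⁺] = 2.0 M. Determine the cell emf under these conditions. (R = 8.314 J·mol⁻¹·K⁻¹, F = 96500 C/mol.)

The Ag⁺/Ag couple has the higher reduction potential and acts as the cathode, so E°_cell = +0.80 − (+0.15) = 0.65 V.
Balancing electrons gives n = 2; the reaction quotient is Q = [Sn⁴⁺]/([Sn²⁺]·[Ag⁺]^2) = 0.0166.
E = E° − (RT/nF) ln Q = 0.65 − (8.314×288)/(2×96500) × (-4.099) = 0.650 + 0.051 = 0.701 V.

0.701 V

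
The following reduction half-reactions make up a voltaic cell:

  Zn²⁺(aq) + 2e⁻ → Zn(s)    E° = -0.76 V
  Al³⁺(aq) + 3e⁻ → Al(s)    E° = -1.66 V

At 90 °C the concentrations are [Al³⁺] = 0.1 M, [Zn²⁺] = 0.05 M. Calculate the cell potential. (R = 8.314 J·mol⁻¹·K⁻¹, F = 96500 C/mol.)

0.877 V

The Zn²⁺/Zn couple has the higher reduction potential and acts as the cathode, so E°_cell = -0.76 − (-1.66) = 0.90 V.
Balancing electrons gives n = 6; the reaction quotient is Q = [Al³⁺]^2/[Zn²⁺]^3 = 80.0.
E = E° − (RT/nF) ln Q = 0.90 − (8.314×363)/(6×96500) × (4.382) = 0.900 − 0.023 = 0.877 V.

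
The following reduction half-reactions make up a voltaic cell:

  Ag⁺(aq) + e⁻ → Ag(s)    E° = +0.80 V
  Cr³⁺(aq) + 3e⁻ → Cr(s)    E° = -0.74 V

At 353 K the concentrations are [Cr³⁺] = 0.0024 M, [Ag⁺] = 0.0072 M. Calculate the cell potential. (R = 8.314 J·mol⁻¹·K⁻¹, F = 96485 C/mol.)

The Ag⁺/Ag couple has the higher reduction potential and acts as the cathode, so E°_cell = +0.80 − (-0.74) = 1.54 V.
Balancing electrons gives n = 3; the reaction quotient is Q = [Cr³⁺]/[Ag⁺]^3 = 6430.
E = E° − (RT/nF) ln Q = 1.54 − (8.314×353)/(3×96485) × (8.769) = 1.540 − 0.089 = 1.451 V.

1.45 V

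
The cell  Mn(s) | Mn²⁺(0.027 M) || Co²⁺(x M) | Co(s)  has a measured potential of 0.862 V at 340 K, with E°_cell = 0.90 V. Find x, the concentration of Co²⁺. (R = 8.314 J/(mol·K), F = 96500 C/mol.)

From the Nernst equation, ln Q = nF(E° − E)/RT = 2×96500×(0.90 − 0.862)/(8.314×340) = 2.594, so Q = 13.4.
With Q = [Mn²⁺]/[Co²⁺] and the known concentrations, [Co²⁺] in the denominator gives [Co²⁺] = 0.002 M.

0.002 M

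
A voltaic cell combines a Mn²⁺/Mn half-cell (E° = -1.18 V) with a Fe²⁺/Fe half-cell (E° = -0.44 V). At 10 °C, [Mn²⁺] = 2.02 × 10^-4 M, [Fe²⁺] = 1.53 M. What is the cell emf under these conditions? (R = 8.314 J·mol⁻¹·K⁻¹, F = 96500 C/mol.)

0.849 V

The Fe²⁺/Fe couple has the higher reduction potential and acts as the cathode, so E°_cell = -0.44 − (-1.18) = 0.74 V.
Balancing electrons gives n = 2; the reaction quotient is Q = [Mn²⁺]/[Fe²⁺] = 1.32 × 10^-4.
E = E° − (RT/nF) ln Q = 0.74 − (8.314×283)/(2×96500) × (-8.933) = 0.740 + 0.109 = 0.849 V.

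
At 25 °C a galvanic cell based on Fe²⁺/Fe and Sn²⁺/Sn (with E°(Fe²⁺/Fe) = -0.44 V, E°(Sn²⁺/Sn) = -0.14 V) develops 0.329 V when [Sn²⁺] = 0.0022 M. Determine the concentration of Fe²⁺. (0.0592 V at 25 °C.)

From the Nernst equation, log Q = n(E° − E)/0.0592 = 2(0.30 − 0.329)/0.0592 = -0.980, so Q = 0.105.
With Q = [Fe²⁺]/[Sn²⁺] and the known concentrations, [Fe²⁺] in the numerator gives [Fe²⁺] = 2.3 × 10^-4 M.

2.3 × 10^-4 M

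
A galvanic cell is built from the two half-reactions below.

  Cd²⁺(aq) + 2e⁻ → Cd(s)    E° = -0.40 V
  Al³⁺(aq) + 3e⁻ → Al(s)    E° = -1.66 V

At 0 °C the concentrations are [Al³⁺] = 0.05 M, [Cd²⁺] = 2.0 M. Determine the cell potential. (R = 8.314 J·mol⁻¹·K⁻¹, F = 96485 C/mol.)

1.29 V

The Cd²⁺/Cd couple has the higher reduction potential and acts as the cathode, so E°_cell = -0.40 − (-1.66) = 1.26 V.
Balancing electrons gives n = 6; the reaction quotient is Q = [Al³⁺]^2/[Cd²⁺]^3 = 3.13 × 10^-4.
E = E° − (RT/nF) ln Q = 1.26 − (8.314×273)/(6×96485) × (-8.071) = 1.260 + 0.032 = 1.292 V.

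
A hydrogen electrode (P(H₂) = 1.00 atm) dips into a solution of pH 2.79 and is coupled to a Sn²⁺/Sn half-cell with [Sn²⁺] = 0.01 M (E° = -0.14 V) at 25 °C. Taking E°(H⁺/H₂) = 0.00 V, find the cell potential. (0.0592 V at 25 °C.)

The hydrogen couple is the cathode, so E°_cell = 0.14 V; n = 2.
[H⁺] = 10^(−2.79) = 0.0016 M, and Q = [Sn²⁺]·P(H₂) / [H⁺]^2 = 3800.
E = E° − (0.0592/2) log Q = 0.14 − (0.0592/2)(3.580) = 0.034 V.

0.034 V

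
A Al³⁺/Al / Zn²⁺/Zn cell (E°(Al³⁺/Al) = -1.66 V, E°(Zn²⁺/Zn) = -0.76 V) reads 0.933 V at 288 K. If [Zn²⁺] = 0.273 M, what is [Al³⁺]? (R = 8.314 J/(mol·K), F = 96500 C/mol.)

0.0026 M

From the Nernst equation, ln Q = nF(E° − E)/RT = 6×96500×(0.90 − 0.933)/(8.314×288) = -7.980, so Q = 3.42 × 10^-4.
With Q = [Al³⁺]^2/[Zn²⁺]^3 and the known concentrations, [Al³⁺]^2 in the numerator gives [Al³⁺] = 0.0026 M.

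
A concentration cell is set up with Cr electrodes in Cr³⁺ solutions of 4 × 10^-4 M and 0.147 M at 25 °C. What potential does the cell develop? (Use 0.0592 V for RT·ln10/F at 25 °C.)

Both half-cells are Cr³⁺/Cr, so E°_cell = 0. The concentrated side is the cathode; the cell reaction moves Cr³⁺ from high to low concentration with n = 3.
Q = [Cr³⁺]_dilute/[Cr³⁺]_conc = 4 × 10^-4/0.147 = 0.00272.
E = 0 − (0.0592/3) log Q = −(0.0592/3)(-2.565) = 0.0506 V.

0.051 V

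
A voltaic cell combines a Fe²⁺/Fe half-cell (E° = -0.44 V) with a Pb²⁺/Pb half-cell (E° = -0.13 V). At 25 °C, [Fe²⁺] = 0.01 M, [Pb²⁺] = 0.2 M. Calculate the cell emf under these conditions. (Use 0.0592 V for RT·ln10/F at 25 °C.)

0.349 V

The Pb²⁺/Pb couple has the higher reduction potential and acts as the cathode, so E°_cell = -0.13 − (-0.44) = 0.31 V.
Balancing electrons gives n = 2; the reaction quotient is Q = [Fe²⁺]/[Pb²⁺] = 0.0500.
At 25 °C, E = E° − (0.0592/n) log Q = 0.31 − (0.0592/2)(-1.301) = 0.310 + 0.039 = 0.349 V.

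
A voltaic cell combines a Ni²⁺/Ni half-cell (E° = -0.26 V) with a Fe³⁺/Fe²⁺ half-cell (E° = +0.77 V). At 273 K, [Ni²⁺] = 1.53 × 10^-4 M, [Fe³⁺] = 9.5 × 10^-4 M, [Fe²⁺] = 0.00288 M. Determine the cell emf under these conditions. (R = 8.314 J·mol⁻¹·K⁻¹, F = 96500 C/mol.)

The Fe³⁺/Fe²⁺ couple has the higher reduction potential and acts as the cathode, so E°_cell = +0.77 − (-0.26) = 1.03 V.
Balancing electrons gives n = 2; the reaction quotient is Q = [Ni²⁺]·[Fe²⁺]^2/[Fe³⁺]^2 = 0.00141.
E = E° − (RT/nF) ln Q = 1.03 − (8.314×273)/(2×96500) × (-6.567) = 1.030 + 0.077 = 1.107 V.

1.11 V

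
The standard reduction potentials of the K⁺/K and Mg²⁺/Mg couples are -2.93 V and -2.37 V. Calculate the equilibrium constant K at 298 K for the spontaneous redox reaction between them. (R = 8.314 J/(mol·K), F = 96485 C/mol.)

E°_cell = -2.37 − (-2.93) = 0.56 V, with n = 2 electrons transferred.
At equilibrium E = 0, so the Nernst equation gives ln K = nFE°/RT = (2)(96485)(0.56)/((8.314)(298)) = 43.62.
K = e^43.62 = 8.8 × 10^18.

8.8 × 10^18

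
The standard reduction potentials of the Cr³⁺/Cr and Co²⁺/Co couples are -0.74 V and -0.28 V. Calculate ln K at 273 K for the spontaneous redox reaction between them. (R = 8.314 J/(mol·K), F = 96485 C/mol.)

ln K = 117.3

E°_cell = -0.28 − (-0.74) = 0.46 V, with n = 6 electrons transferred.
At equilibrium E = 0, so the Nernst equation gives ln K = nFE°/RT = (6)(96485)(0.46)/((8.314)(273)) = 117.33.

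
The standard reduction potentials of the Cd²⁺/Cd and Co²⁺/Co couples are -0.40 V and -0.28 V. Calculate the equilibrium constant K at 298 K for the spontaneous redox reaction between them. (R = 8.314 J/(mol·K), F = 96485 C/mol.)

1.1 × 10^4

E°_cell = -0.28 − (-0.40) = 0.12 V, with n = 2 electrons transferred.
At equilibrium E = 0, so the Nernst equation gives ln K = nFE°/RT = (2)(96485)(0.12)/((8.314)(298)) = 9.35.
K = e^9.35 = 1.1 × 10^4.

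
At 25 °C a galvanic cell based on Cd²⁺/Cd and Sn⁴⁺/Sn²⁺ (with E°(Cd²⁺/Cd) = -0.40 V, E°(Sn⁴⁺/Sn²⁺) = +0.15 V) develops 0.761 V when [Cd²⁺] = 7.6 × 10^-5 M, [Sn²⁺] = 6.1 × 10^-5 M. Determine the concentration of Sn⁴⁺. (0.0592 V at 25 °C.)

From the Nernst equation, log Q = n(E° − E)/0.0592 = 2(0.55 − 0.761)/0.0592 = -7.128, so Q = 7.44 × 10^-8.
With Q = [Cd²⁺]·[Sn²⁺]/[Sn⁴⁺] and the known concentrations, [Sn⁴⁺] in the denominator gives [Sn⁴⁺] = 0.062 M.

0.062 M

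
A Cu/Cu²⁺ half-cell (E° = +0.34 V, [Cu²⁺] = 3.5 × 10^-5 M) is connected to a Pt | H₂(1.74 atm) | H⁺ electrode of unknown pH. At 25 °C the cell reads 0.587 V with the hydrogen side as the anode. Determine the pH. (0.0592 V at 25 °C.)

pH = 6.28

E°_cell = 0.34 V and n = 2.
log Q = n(E° − E)/0.0592 = 2×(0.34 − 0.587)/0.0592 = -8.345.
With Q = [H⁺]^2 / ([Cu²⁺]·P(H₂)), solving for [H⁺] gives log[H⁺] = -6.280, so pH = 6.28.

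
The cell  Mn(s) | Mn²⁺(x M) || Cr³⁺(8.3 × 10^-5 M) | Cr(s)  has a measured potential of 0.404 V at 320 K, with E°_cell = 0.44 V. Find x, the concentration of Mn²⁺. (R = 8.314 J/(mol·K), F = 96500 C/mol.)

From the Nernst equation, ln Q = nF(E° − E)/RT = 6×96500×(0.44 − 0.404)/(8.314×320) = 7.835, so Q = 2530.
With Q = [Mn²⁺]^3/[Cr³⁺]^2 and the known concentrations, [Mn²⁺]^3 in the numerator gives [Mn²⁺] = 0.026 M.

0.026 M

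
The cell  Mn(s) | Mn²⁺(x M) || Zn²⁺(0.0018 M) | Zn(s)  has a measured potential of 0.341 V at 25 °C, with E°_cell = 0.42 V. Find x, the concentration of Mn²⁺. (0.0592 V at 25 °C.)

From the Nernst equation, log Q = n(E° − E)/0.0592 = 2(0.42 − 0.341)/0.0592 = 2.669, so Q = 467.
With Q = [Mn²⁺]/[Zn²⁺] and the known concentrations, [Mn²⁺] in the numerator gives [Mn²⁺] = 0.84 M.

0.84 M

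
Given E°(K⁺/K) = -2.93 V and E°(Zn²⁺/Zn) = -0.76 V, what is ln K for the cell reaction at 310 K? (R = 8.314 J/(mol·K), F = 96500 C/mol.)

ln K = 162.5

E°_cell = -0.76 − (-2.93) = 2.17 V, with n = 2 electrons transferred.
At equilibrium E = 0, so the Nernst equation gives ln K = nFE°/RT = (2)(96500)(2.17)/((8.314)(310)) = 162.50.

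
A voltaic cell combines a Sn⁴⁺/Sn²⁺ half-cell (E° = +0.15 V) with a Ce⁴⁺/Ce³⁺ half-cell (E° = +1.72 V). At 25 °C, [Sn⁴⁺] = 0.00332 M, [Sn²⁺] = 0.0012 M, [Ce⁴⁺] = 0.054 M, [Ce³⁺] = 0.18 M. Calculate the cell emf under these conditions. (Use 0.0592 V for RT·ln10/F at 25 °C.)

The Ce⁴⁺/Ce³⁺ couple has the higher reduction potential and acts as the cathode, so E°_cell = +1.72 − (+0.15) = 1.57 V.
Balancing electrons gives n = 2; the reaction quotient is Q = [Sn⁴⁺]·[Ce³⁺]^2/([Sn²⁺]·[Ce⁴⁺]^2) = 30.7.
At 25 °C, E = E° − (0.0592/n) log Q = 1.57 − (0.0592/2)(1.488) = 1.570 − 0.044 = 1.526 V.

1.53 V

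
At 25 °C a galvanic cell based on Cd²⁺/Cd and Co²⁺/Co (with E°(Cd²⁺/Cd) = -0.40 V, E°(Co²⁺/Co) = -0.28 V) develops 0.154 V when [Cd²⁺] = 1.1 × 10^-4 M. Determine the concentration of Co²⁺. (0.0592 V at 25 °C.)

From the Nernst equation, log Q = n(E° − E)/0.0592 = 2(0.12 − 0.154)/0.0592 = -1.149, so Q = 0.0710.
With Q = [Cd²⁺]/[Co²⁺] and the known concentrations, [Co²⁺] in the denominator gives [Co²⁺] = 0.0015 M.

0.0015 M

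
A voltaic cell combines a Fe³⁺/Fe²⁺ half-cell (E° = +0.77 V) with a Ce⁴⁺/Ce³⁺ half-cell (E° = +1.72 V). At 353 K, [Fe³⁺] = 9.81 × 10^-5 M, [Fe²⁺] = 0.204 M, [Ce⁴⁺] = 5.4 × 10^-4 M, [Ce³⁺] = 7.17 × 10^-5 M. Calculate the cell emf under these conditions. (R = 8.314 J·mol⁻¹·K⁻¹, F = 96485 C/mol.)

The Ce⁴⁺/Ce³⁺ couple has the higher reduction potential and acts as the cathode, so E°_cell = +1.72 − (+0.77) = 0.95 V.
Balancing electrons gives n = 1; the reaction quotient is Q = [Fe³⁺]·[Ce³⁺]/([Fe²⁺]·[Ce⁴⁺]) = 6.39 × 10^-5.
E = E° − (RT/nF) ln Q = 0.95 − (8.314×353)/(1×96485) × (-9.659) = 0.950 + 0.294 = 1.244 V.

1.24 V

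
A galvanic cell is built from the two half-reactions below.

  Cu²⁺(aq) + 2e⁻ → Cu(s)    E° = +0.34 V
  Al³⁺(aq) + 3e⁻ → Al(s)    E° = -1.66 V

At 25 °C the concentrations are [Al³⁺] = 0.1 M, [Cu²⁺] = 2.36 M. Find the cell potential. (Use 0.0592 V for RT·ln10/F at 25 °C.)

The Cu²⁺/Cu couple has the higher reduction potential and acts as the cathode, so E°_cell = +0.34 − (-1.66) = 2.00 V.
Balancing electrons gives n = 6; the reaction quotient is Q = [Al³⁺]^2/[Cu²⁺]^3 = 7.61 × 10^-4.
At 25 °C, E = E° − (0.0592/n) log Q = 2.00 − (0.0592/6)(-3.119) = 2.000 + 0.031 = 2.031 V.

2.03 V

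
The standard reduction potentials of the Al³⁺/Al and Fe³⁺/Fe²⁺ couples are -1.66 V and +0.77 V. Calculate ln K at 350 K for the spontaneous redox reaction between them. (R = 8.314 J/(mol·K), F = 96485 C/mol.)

E°_cell = +0.77 − (-1.66) = 2.43 V, with n = 3 electrons transferred.
At equilibrium E = 0, so the Nernst equation gives ln K = nFE°/RT = (3)(96485)(2.43)/((8.314)(350)) = 241.72.

ln K = 241.7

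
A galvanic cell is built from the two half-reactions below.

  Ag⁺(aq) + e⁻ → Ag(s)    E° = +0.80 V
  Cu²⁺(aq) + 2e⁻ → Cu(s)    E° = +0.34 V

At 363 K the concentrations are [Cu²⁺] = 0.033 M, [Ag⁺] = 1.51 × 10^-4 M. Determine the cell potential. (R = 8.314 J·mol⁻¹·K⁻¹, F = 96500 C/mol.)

0.238 V

The Ag⁺/Ag couple has the higher reduction potential and acts as the cathode, so E°_cell = +0.80 − (+0.34) = 0.46 V.
Balancing electrons gives n = 2; the reaction quotient is Q = [Cu²⁺]/[Ag⁺]^2 = 1.45 × 10^6.
E = E° − (RT/nF) ln Q = 0.46 − (8.314×363)/(2×96500) × (14.185) = 0.460 − 0.222 = 0.238 V.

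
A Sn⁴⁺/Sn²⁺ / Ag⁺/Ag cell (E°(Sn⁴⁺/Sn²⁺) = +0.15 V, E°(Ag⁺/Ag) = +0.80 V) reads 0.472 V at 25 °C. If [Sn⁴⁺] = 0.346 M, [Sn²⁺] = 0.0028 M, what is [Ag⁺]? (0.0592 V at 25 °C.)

0.011 M

From the Nernst equation, log Q = n(E° − E)/0.0592 = 2(0.65 − 0.472)/0.0592 = 6.014, so Q = 1.03 × 10^6.
With Q = [Sn⁴⁺]/([Sn²⁺]·[Ag⁺]^2) and the known concentrations, [Ag⁺]^2 in the denominator gives [Ag⁺] = 0.011 M.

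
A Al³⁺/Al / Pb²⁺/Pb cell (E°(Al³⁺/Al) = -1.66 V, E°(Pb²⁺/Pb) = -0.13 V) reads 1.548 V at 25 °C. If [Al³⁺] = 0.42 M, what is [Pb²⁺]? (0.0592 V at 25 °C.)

From the Nernst equation, log Q = n(E° − E)/0.0592 = 6(1.53 − 1.548)/0.0592 = -1.824, so Q = 0.0150.
With Q = [Al³⁺]^2/[Pb²⁺]^3 and the known concentrations, [Pb²⁺]^3 in the denominator gives [Pb²⁺] = 2.3 M.

2.3 M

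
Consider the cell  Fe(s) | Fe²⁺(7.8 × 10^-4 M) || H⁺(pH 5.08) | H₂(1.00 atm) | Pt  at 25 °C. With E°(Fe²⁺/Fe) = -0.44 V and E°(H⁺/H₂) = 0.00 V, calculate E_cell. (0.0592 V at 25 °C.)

The hydrogen couple is the cathode, so E°_cell = 0.44 V; n = 2.
[H⁺] = 10^(−5.08) = 8.3 × 10^-6 M, and Q = [Fe²⁺]·P(H₂) / [H⁺]^2 = 1.13 × 10^7.
E = E° − (0.0592/2) log Q = 0.44 − (0.0592/2)(7.052) = 0.231 V.

0.23 V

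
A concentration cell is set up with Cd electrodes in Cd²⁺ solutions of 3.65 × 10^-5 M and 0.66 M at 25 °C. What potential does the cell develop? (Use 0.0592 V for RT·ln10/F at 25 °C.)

Both half-cells are Cd²⁺/Cd, so E°_cell = 0. The concentrated side is the cathode; the cell reaction moves Cd²⁺ from high to low concentration with n = 2.
Q = [Cd²⁺]_dilute/[Cd²⁺]_conc = 3.65 × 10^-5/0.66 = 5.53 × 10^-5.
E = 0 − (0.0592/2) log Q = −(0.0592/2)(-4.257) = 0.1260 V.

0.13 V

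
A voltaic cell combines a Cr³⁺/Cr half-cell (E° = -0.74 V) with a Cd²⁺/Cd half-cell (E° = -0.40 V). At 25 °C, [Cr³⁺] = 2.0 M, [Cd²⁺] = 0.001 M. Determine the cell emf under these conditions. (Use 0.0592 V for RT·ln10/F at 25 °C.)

0.245 V

The Cd²⁺/Cd couple has the higher reduction potential and acts as the cathode, so E°_cell = -0.40 − (-0.74) = 0.34 V.
Balancing electrons gives n = 6; the reaction quotient is Q = [Cr³⁺]^2/[Cd²⁺]^3 = 4 × 10^9.
At 25 °C, E = E° − (0.0592/n) log Q = 0.34 − (0.0592/6)(9.602) = 0.340 − 0.095 = 0.245 V.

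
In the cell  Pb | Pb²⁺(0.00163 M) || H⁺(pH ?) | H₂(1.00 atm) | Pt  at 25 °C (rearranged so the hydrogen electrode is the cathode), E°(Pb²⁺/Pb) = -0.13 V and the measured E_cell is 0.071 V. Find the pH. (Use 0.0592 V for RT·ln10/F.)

pH = 2.39

E°_cell = 0.13 V and n = 2.
log Q = n(E° − E)/0.0592 = 2×(0.13 − 0.071)/0.0592 = 1.993.
With Q = [Pb²⁺]·P(H₂) / [H⁺]^2, solving for [H⁺] gives log[H⁺] = -2.391, so pH = 2.39.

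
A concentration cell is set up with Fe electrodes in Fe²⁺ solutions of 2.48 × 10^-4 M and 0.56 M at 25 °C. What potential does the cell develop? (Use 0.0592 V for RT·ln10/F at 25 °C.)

0.099 V

Both half-cells are Fe²⁺/Fe, so E°_cell = 0. The concentrated side is the cathode; the cell reaction moves Fe²⁺ from high to low concentration with n = 2.
Q = [Fe²⁺]_dilute/[Fe²⁺]_conc = 2.48 × 10^-4/0.56 = 4.43 × 10^-4.
E = 0 − (0.0592/2) log Q = −(0.0592/2)(-3.354) = 0.0993 V.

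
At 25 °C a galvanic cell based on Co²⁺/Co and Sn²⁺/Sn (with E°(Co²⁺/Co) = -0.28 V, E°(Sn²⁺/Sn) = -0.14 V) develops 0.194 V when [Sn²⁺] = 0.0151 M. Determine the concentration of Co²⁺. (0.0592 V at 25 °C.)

From the Nernst equation, log Q = n(E° − E)/0.0592 = 2(0.14 − 0.194)/0.0592 = -1.824, so Q = 0.0150.
With Q = [Co²⁺]/[Sn²⁺] and the known concentrations, [Co²⁺] in the numerator gives [Co²⁺] = 2.3 × 10^-4 M.

2.3 × 10^-4 M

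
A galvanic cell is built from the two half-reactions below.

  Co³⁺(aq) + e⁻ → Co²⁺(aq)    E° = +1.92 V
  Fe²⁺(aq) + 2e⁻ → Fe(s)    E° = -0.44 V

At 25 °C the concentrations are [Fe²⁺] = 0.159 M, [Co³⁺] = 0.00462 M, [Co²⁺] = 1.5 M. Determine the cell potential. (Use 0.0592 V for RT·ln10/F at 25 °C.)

The Co³⁺/Co²⁺ couple has the higher reduction potential and acts as the cathode, so E°_cell = +1.92 − (-0.44) = 2.36 V.
Balancing electrons gives n = 2; the reaction quotient is Q = [Fe²⁺]·[Co²⁺]^2/[Co³⁺]^2 = 1.68 × 10^4.
At 25 °C, E = E° − (0.0592/n) log Q = 2.36 − (0.0592/2)(4.224) = 2.360 − 0.125 = 2.235 V.

2.23 V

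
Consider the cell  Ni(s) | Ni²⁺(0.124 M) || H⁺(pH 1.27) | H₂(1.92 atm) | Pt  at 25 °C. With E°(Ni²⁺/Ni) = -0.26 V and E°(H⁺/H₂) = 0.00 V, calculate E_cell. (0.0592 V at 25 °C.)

The hydrogen couple is the cathode, so E°_cell = 0.26 V; n = 2.
[H⁺] = 10^(−1.27) = 0.054 M, and Q = [Ni²⁺]·P(H₂) / [H⁺]^2 = 82.6.
E = E° − (0.0592/2) log Q = 0.26 − (0.0592/2)(1.917) = 0.203 V.

0.20 V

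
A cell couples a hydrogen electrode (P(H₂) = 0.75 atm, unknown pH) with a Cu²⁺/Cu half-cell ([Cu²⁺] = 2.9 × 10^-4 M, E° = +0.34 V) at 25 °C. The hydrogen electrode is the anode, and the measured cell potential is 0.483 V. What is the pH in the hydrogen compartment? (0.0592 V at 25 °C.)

E°_cell = 0.34 V and n = 2.
log Q = n(E° − E)/0.0592 = 2×(0.34 − 0.483)/0.0592 = -4.831.
With Q = [H⁺]^2 / ([Cu²⁺]·P(H₂)), solving for [H⁺] gives log[H⁺] = -4.247, so pH = 4.25.

pH = 4.25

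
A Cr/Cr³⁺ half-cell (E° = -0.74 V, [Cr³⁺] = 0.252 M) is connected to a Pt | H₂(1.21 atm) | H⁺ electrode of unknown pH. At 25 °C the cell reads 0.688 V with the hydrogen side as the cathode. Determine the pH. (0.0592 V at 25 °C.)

E°_cell = 0.74 V and n = 6.
log Q = n(E° − E)/0.0592 = 6×(0.74 − 0.688)/0.0592 = 5.270.
With Q = [Cr³⁺]^2·P(H₂)^3 / [H⁺]^6, solving for [H⁺] gives log[H⁺] = -1.037, so pH = 1.04.

pH = 1.04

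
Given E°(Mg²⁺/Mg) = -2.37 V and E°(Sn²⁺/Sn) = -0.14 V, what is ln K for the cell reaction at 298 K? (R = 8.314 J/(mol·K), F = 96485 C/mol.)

E°_cell = -0.14 − (-2.37) = 2.23 V, with n = 2 electrons transferred.
At equilibrium E = 0, so the Nernst equation gives ln K = nFE°/RT = (2)(96485)(2.23)/((8.314)(298)) = 173.69.

ln K = 173.7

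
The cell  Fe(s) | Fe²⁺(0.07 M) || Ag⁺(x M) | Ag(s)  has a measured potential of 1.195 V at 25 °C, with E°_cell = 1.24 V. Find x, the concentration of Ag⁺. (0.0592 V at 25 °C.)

0.046 M

From the Nernst equation, log Q = n(E° − E)/0.0592 = 2(1.24 − 1.195)/0.0592 = 1.520, so Q = 33.1.
With Q = [Fe²⁺]/[Ag⁺]^2 and the known concentrations, [Ag⁺]^2 in the denominator gives [Ag⁺] = 0.046 M.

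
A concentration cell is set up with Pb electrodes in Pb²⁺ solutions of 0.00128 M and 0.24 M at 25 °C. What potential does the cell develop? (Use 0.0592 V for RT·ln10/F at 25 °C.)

0.067 V

Both half-cells are Pb²⁺/Pb, so E°_cell = 0. The concentrated side is the cathode; the cell reaction moves Pb²⁺ from high to low concentration with n = 2.
Q = [Pb²⁺]_dilute/[Pb²⁺]_conc = 0.00128/0.24 = 0.00533.
E = 0 − (0.0592/2) log Q = −(0.0592/2)(-2.273) = 0.0673 V.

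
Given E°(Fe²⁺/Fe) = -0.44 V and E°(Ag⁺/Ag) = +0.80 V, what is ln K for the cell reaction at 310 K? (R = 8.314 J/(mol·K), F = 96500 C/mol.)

E°_cell = +0.80 − (-0.44) = 1.24 V, with n = 2 electrons transferred.
At equilibrium E = 0, so the Nernst equation gives ln K = nFE°/RT = (2)(96500)(1.24)/((8.314)(310)) = 92.86.

ln K = 92.9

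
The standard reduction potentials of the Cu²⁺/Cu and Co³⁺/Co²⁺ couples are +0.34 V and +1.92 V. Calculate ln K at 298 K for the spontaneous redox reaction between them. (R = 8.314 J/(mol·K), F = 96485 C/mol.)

ln K = 123.1

E°_cell = +1.92 − (+0.34) = 1.58 V, with n = 2 electrons transferred.
At equilibrium E = 0, so the Nernst equation gives ln K = nFE°/RT = (2)(96485)(1.58)/((8.314)(298)) = 123.06.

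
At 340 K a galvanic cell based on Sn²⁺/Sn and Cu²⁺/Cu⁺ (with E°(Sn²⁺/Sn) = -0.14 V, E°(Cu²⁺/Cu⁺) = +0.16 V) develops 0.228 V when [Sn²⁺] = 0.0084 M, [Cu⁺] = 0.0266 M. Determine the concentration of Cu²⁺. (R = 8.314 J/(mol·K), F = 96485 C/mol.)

2.1 × 10^-4 M

From the Nernst equation, ln Q = nF(E° − E)/RT = 2×96485×(0.30 − 0.228)/(8.314×340) = 4.915, so Q = 136.
With Q = [Sn²⁺]·[Cu⁺]^2/[Cu²⁺]^2 and the known concentrations, [Cu²⁺]^2 in the denominator gives [Cu²⁺] = 2.1 × 10^-4 M.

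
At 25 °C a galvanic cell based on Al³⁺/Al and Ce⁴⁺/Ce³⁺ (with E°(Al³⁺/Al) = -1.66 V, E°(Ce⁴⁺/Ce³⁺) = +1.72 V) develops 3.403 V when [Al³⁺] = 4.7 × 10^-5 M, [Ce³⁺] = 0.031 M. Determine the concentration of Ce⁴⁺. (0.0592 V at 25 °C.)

From the Nernst equation, log Q = n(E° − E)/0.0592 = 3(3.38 − 3.403)/0.0592 = -1.166, so Q = 0.0683.
With Q = [Al³⁺]·[Ce³⁺]^3/[Ce⁴⁺]^3 and the known concentrations, [Ce⁴⁺]^3 in the denominator gives [Ce⁴⁺] = 0.0027 M.

0.0027 M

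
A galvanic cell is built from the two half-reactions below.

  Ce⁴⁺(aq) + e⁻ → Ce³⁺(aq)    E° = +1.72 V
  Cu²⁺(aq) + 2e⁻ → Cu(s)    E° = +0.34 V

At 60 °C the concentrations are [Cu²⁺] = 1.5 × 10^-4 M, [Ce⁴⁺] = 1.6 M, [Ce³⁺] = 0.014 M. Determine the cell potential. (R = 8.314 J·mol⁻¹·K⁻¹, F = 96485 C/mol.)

The Ce⁴⁺/Ce³⁺ couple has the higher reduction potential and acts as the cathode, so E°_cell = +1.72 − (+0.34) = 1.38 V.
Balancing electrons gives n = 2; the reaction quotient is Q = [Cu²⁺]·[Ce³⁺]^2/[Ce⁴⁺]^2 = 1.15 × 10^-8.
E = E° − (RT/nF) ln Q = 1.38 − (8.314×333)/(2×96485) × (-18.282) = 1.380 + 0.262 = 1.642 V.

1.64 V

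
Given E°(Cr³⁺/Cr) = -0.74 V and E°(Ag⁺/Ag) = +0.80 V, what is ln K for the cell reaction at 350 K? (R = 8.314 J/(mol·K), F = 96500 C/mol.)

ln K = 153.2

E°_cell = +0.80 − (-0.74) = 1.54 V, with n = 3 electrons transferred.
At equilibrium E = 0, so the Nernst equation gives ln K = nFE°/RT = (3)(96500)(1.54)/((8.314)(350)) = 153.21.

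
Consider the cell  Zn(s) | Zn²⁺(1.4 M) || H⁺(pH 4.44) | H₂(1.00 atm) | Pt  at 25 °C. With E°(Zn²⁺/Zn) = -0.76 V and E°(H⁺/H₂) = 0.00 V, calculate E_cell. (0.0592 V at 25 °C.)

0.49 V

The hydrogen couple is the cathode, so E°_cell = 0.76 V; n = 2.
[H⁺] = 10^(−4.44) = 3.6 × 10^-5 M, and Q = [Zn²⁺]·P(H₂) / [H⁺]^2 = 1.06 × 10^9.
E = E° − (0.0592/2) log Q = 0.76 − (0.0592/2)(9.026) = 0.493 V.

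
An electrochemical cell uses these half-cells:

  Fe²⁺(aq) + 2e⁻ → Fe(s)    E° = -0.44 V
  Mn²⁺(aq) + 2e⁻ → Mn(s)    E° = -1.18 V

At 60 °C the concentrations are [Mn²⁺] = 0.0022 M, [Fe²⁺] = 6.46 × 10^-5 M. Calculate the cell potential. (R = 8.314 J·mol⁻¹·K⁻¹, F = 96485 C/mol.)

The Fe²⁺/Fe couple has the higher reduction potential and acts as the cathode, so E°_cell = -0.44 − (-1.18) = 0.74 V.
Balancing electrons gives n = 2; the reaction quotient is Q = [Mn²⁺]/[Fe²⁺] = 34.1.
E = E° − (RT/nF) ln Q = 0.74 − (8.314×333)/(2×96485) × (3.528) = 0.740 − 0.051 = 0.689 V.

0.689 V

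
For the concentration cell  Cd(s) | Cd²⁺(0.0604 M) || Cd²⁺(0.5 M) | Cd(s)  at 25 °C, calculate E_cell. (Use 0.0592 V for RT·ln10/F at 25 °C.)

0.027 V

Both half-cells are Cd²⁺/Cd, so E°_cell = 0. The concentrated side is the cathode; the cell reaction moves Cd²⁺ from high to low concentration with n = 2.
Q = [Cd²⁺]_dilute/[Cd²⁺]_conc = 0.0604/0.5 = 0.121.
E = 0 − (0.0592/2) log Q = −(0.0592/2)(-0.918) = 0.0272 V.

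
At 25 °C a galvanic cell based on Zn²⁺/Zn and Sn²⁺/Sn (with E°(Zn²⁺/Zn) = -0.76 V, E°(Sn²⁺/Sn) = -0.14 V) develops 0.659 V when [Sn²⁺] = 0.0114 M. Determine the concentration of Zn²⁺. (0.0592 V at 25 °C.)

5.5 × 10^-4 M

From the Nernst equation, log Q = n(E° − E)/0.0592 = 2(0.62 − 0.659)/0.0592 = -1.318, so Q = 0.0481.
With Q = [Zn²⁺]/[Sn²⁺] and the known concentrations, [Zn²⁺] in the numerator gives [Zn²⁺] = 5.5 × 10^-4 M.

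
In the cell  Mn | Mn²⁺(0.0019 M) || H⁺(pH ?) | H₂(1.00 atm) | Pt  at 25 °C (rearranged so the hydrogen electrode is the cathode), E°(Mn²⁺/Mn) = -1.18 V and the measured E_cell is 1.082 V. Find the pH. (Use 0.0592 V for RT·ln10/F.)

E°_cell = 1.18 V and n = 2.
log Q = n(E° − E)/0.0592 = 2×(1.18 − 1.082)/0.0592 = 3.311.
With Q = [Mn²⁺]·P(H₂) / [H⁺]^2, solving for [H⁺] gives log[H⁺] = -3.016, so pH = 3.02.

pH = 3.02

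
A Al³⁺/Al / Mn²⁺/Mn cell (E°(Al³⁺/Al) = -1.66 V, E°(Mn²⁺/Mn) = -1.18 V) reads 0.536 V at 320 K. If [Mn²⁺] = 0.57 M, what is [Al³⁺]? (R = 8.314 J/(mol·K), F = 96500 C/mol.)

9.7 × 10^-4 M

From the Nernst equation, ln Q = nF(E° − E)/RT = 6×96500×(0.48 − 0.536)/(8.314×320) = -12.187, so Q = 5.09 × 10^-6.
With Q = [Al³⁺]^2/[Mn²⁺]^3 and the known concentrations, [Al³⁺]^2 in the numerator gives [Al³⁺] = 9.7 × 10^-4 M.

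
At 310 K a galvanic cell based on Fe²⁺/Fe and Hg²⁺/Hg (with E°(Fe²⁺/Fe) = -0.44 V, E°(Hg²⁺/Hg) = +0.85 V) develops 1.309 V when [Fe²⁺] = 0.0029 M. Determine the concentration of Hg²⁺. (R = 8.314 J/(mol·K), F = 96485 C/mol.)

0.012 M

From the Nernst equation, ln Q = nF(E° − E)/RT = 2×96485×(1.29 − 1.309)/(8.314×310) = -1.423, so Q = 0.241.
With Q = [Fe²⁺]/[Hg²⁺] and the known concentrations, [Hg²⁺] in the denominator gives [Hg²⁺] = 0.012 M.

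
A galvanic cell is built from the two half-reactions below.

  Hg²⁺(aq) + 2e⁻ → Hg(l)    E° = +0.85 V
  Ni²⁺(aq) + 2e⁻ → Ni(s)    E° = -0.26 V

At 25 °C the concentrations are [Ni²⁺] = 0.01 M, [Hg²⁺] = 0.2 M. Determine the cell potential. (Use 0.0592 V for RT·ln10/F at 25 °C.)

1.15 V

The Hg²⁺/Hg couple has the higher reduction potential and acts as the cathode, so E°_cell = +0.85 − (-0.26) = 1.11 V.
Balancing electrons gives n = 2; the reaction quotient is Q = [Ni²⁺]/[Hg²⁺] = 0.0500.
At 25 °C, E = E° − (0.0592/n) log Q = 1.11 − (0.0592/2)(-1.301) = 1.110 + 0.039 = 1.149 V.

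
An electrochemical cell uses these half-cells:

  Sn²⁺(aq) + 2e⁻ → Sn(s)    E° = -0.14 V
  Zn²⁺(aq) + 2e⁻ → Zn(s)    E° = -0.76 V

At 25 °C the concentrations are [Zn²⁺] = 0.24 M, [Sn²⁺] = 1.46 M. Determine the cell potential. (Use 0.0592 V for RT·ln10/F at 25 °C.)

0.643 V

The Sn²⁺/Sn couple has the higher reduction potential and acts as the cathode, so E°_cell = -0.14 − (-0.76) = 0.62 V.
Balancing electrons gives n = 2; the reaction quotient is Q = [Zn²⁺]/[Sn²⁺] = 0.164.
At 25 °C, E = E° − (0.0592/n) log Q = 0.62 − (0.0592/2)(-0.784) = 0.620 + 0.023 = 0.643 V.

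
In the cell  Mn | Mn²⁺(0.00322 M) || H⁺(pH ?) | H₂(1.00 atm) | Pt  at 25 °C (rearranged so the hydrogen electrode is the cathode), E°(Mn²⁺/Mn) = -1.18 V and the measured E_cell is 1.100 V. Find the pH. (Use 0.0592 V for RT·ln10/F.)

pH = 2.60

E°_cell = 1.18 V and n = 2.
log Q = n(E° − E)/0.0592 = 2×(1.18 − 1.100)/0.0592 = 2.703.
With Q = [Mn²⁺]·P(H₂) / [H⁺]^2, solving for [H⁺] gives log[H⁺] = -2.597, so pH = 2.60.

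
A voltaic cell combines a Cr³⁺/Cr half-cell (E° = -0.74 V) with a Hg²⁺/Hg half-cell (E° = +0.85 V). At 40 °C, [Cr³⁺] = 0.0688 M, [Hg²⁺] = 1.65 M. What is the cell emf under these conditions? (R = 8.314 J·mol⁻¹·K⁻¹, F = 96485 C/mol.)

The Hg²⁺/Hg couple has the higher reduction potential and acts as the cathode, so E°_cell = +0.85 − (-0.74) = 1.59 V.
Balancing electrons gives n = 6; the reaction quotient is Q = [Cr³⁺]^2/[Hg²⁺]^3 = 0.00105.
E = E° − (RT/nF) ln Q = 1.59 − (8.314×313)/(6×96485) × (-6.855) = 1.590 + 0.031 = 1.621 V.

1.62 V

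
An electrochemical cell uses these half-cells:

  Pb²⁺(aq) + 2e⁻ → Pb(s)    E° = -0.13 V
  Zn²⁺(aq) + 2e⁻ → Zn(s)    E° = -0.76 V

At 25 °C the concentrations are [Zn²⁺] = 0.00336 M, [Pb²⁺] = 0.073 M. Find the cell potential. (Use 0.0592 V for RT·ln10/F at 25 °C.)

0.670 V

The Pb²⁺/Pb couple has the higher reduction potential and acts as the cathode, so E°_cell = -0.13 − (-0.76) = 0.63 V.
Balancing electrons gives n = 2; the reaction quotient is Q = [Zn²⁺]/[Pb²⁺] = 0.0460.
At 25 °C, E = E° − (0.0592/n) log Q = 0.63 − (0.0592/2)(-1.337) = 0.630 + 0.040 = 0.670 V.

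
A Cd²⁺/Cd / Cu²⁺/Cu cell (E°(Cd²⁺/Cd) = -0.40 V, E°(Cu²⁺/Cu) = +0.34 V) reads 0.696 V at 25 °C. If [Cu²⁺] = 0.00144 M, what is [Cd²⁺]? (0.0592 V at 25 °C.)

From the Nernst equation, log Q = n(E° − E)/0.0592 = 2(0.74 − 0.696)/0.0592 = 1.486, so Q = 30.7.
With Q = [Cd²⁺]/[Cu²⁺] and the known concentrations, [Cd²⁺] in the numerator gives [Cd²⁺] = 0.044 M.

0.044 M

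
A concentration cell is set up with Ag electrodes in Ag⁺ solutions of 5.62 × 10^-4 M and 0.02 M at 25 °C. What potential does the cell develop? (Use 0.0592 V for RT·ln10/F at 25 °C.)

Both half-cells are Ag⁺/Ag, so E°_cell = 0. The concentrated side is the cathode; the cell reaction moves Ag⁺ from high to low concentration with n = 1.
Q = [Ag⁺]_dilute/[Ag⁺]_conc = 5.62 × 10^-4/0.02 = 0.0281.
E = 0 − (0.0592/1) log Q = −(0.0592/1)(-1.551) = 0.0918 V.

0.092 V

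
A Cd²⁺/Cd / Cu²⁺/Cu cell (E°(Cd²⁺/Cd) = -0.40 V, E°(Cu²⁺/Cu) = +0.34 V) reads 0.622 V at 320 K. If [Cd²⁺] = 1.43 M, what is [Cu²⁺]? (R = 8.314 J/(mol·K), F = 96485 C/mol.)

2.7 × 10^-4 M

From the Nernst equation, ln Q = nF(E° − E)/RT = 2×96485×(0.74 − 0.622)/(8.314×320) = 8.559, so Q = 5210.
With Q = [Cd²⁺]/[Cu²⁺] and the known concentrations, [Cu²⁺] in the denominator gives [Cu²⁺] = 2.7 × 10^-4 M.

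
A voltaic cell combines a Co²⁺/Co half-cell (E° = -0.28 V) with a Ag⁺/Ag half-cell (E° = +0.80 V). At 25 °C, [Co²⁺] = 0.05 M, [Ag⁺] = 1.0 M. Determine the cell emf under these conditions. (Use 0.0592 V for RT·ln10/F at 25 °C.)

The Ag⁺/Ag couple has the higher reduction potential and acts as the cathode, so E°_cell = +0.80 − (-0.28) = 1.08 V.
Balancing electrons gives n = 2; the reaction quotient is Q = [Co²⁺]/[Ag⁺]^2 = 0.0500.
At 25 °C, E = E° − (0.0592/n) log Q = 1.08 − (0.0592/2)(-1.301) = 1.080 + 0.039 = 1.119 V.

1.12 V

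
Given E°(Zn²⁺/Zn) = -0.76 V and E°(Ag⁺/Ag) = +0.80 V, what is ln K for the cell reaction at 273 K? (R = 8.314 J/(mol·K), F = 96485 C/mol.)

ln K = 132.6

E°_cell = +0.80 − (-0.76) = 1.56 V, with n = 2 electrons transferred.
At equilibrium E = 0, so the Nernst equation gives ln K = nFE°/RT = (2)(96485)(1.56)/((8.314)(273)) = 132.63.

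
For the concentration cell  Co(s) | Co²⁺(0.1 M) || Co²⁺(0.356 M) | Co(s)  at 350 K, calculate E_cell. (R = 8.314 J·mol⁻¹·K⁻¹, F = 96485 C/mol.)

0.019 V

Both half-cells are Co²⁺/Co, so E°_cell = 0. The concentrated side is the cathode; the cell reaction moves Co²⁺ from high to low concentration with n = 2.
Q = [Co²⁺]_dilute/[Co²⁺]_conc = 0.1/0.356 = 0.281.
E = 0 − (RT/nF) ln Q = −((8.314×350)/(2×96485))(-1.270) = 0.0192 V.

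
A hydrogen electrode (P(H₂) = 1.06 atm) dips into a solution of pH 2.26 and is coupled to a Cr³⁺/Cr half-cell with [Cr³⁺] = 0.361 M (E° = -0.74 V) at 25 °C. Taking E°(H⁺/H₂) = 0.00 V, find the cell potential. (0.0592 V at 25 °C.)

0.61 V

The hydrogen couple is the cathode, so E°_cell = 0.74 V; n = 6.
[H⁺] = 10^(−2.26) = 0.0055 M, and Q = [Cr³⁺]^2·P(H₂)^3 / [H⁺]^6 = 5.64 × 10^12.
E = E° − (0.0592/6) log Q = 0.74 − (0.0592/6)(12.751) = 0.614 V.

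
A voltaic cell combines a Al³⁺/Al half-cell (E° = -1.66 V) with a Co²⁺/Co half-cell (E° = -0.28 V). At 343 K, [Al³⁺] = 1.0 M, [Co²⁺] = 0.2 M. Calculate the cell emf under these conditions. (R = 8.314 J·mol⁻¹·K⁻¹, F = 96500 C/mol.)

The Co²⁺/Co couple has the higher reduction potential and acts as the cathode, so E°_cell = -0.28 − (-1.66) = 1.38 V.
Balancing electrons gives n = 6; the reaction quotient is Q = [Al³⁺]^2/[Co²⁺]^3 = 125.
E = E° − (RT/nF) ln Q = 1.38 − (8.314×343)/(6×96500) × (4.828) = 1.380 − 0.024 = 1.356 V.

1.36 V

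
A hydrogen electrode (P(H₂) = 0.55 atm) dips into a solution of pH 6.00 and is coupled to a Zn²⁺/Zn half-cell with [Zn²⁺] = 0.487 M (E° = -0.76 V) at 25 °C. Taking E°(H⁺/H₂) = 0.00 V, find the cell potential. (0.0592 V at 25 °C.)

0.42 V

The hydrogen couple is the cathode, so E°_cell = 0.76 V; n = 2.
[H⁺] = 10^(−6.00) = 1 × 10^-6 M, and Q = [Zn²⁺]·P(H₂) / [H⁺]^2 = 2.68 × 10^11.
E = E° − (0.0592/2) log Q = 0.76 − (0.0592/2)(11.428) = 0.422 V.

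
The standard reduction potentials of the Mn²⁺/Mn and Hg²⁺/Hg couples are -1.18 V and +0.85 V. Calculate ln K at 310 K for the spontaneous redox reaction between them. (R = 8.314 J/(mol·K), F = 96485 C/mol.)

E°_cell = +0.85 − (-1.18) = 2.03 V, with n = 2 electrons transferred.
At equilibrium E = 0, so the Nernst equation gives ln K = nFE°/RT = (2)(96485)(2.03)/((8.314)(310)) = 151.99.

ln K = 152.0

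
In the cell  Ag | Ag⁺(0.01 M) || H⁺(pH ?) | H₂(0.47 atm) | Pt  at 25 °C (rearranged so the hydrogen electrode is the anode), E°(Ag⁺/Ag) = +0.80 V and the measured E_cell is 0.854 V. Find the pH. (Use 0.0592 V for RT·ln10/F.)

E°_cell = 0.80 V and n = 2.
log Q = n(E° − E)/0.0592 = 2×(0.80 − 0.854)/0.0592 = -1.824.
With Q = [H⁺]^2 / ([Ag⁺]^2·P(H₂)), solving for [H⁺] gives log[H⁺] = -3.076, so pH = 3.08.

pH = 3.08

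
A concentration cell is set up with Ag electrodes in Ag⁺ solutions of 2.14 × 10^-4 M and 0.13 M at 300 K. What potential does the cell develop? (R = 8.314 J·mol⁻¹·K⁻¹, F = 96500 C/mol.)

0.17 V

Both half-cells are Ag⁺/Ag, so E°_cell = 0. The concentrated side is the cathode; the cell reaction moves Ag⁺ from high to low concentration with n = 1.
Q = [Ag⁺]_dilute/[Ag⁺]_conc = 2.14 × 10^-4/0.13 = 0.00165.
E = 0 − (RT/nF) ln Q = −((8.314×300)/(1×96500))(-6.409) = 0.1657 V.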